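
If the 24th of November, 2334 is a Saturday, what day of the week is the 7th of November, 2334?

Count forward from the earlier date (November 7, 2334) to the later (November 24, 2334):
Within November 2334: 24 − 7 = 17 days.
17 mod 7 = 3, so 3 days before Saturday is Wednesday.

Wednesday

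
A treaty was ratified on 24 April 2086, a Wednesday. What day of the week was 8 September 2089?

April 24, 2086 → April 24, 2087: 365 days.
April 24, 2087 → April 24, 2088: 366 days (2088 is a leap year).
April 24, 2088 → April 24, 2089: 365 days.
April 2089: 30 − 24 = 6 days remain.
Then May (31), June (30), July (31), August (31): 31 + 30 + 31 + 31 = 123 days.
September 1–8, 2089: 8 days.
Residual: 137 days.
Total: 1233 days.
1233 mod 7 = 1, so 1 day after Wednesday is Thursday.

Thursday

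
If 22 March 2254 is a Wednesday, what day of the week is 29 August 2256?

Day-of-year of March 22, 2254: 81.
Day-of-year of August 29, 2256: 242.
2254 has 365 days, so 365 − 81 = 284 days remain in 2254.
Full years: 2255: 365. Sum = 365.
Total: 284 + 365 + 242 = 891 days.
891 mod 7 = 2, so 2 days after Wednesday is Friday.

Friday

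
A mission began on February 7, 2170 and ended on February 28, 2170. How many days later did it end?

21

Within February 2170: 28 − 7 = 21 days.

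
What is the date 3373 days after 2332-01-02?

2341-03-28

Count 3373 days after January 2, 2332:
From January 2, 2332 to January 2, 2341: 9 years, of which 3 contain a Feb 29 — 6×365 + 3×366 = 3288 days.
January 2341: 31 − 2 = 29 days remain.
Then February 2341 (28): 28 days.
March 1–28, 2341: 28 days.
Residual: 85 days.
Total: 3373 days.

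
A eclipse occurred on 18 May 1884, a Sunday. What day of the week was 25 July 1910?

From May 18, 1884 to May 18, 1910: 26 years, of which 5 contain a Feb 29 — 21×365 + 5×366 = 9495 days.
(1900 is not a leap year (divisible by 100 but not 400).)
May 1910: 31 − 18 = 13 days remain.
Then June (30): 30 days.
July 1–25, 1910: 25 days.
Residual: 68 days.
Total: 9563 days.
9563 mod 7 = 1, so 1 day after Sunday is Monday.

Monday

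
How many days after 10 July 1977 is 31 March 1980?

995

Day-of-year of July 10, 1977: 191.
Day-of-year of March 31, 1980: 91.
1977 has 365 days, so 365 − 191 = 174 days remain in 1977.
Full years: 1978: 365; 1979: 365. Sum = 730.
Total: 174 + 730 + 91 = 995 days.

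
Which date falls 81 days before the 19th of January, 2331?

the 30th of October, 2330

Count 81 days before January 19, 2331:
October 2330: 31 − 30 = 1 day remains.
Then November (30), December (31): 30 + 31 = 61 days.
January 1–19, 2331: 19 days.
Total: 1 + 61 + 19 = 81 days.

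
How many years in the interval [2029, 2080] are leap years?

Years divisible by 4: 2032, 2036, …, 2080 — 13 in all.
No century exceptions apply. Count: 13.

13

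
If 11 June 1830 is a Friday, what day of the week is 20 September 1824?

Count forward from the earlier date (September 20, 1824) to the later (June 11, 1830):
Day-of-year of September 20, 1824: 264.
Day-of-year of June 11, 1830: 162.
1824 has 366 days, so 366 − 264 = 102 days remain in 1824.
Full years: 1825: 365; 1826: 365; 1827: 365; 1828: 366; 1829: 365. Sum = 1826.
Total: 102 + 1826 + 162 = 2090 days.
2090 mod 7 = 4, so 4 days before Friday is Monday.

Monday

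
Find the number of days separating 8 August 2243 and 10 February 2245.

552

Day-of-year of August 8, 2243: 220.
Day-of-year of February 10, 2245: 41.
2243 has 365 days, so 365 − 220 = 145 days remain in 2243.
Full years: 2244: 366. Sum = 366.
Total: 145 + 366 + 41 = 552 days.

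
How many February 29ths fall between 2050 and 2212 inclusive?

Years divisible by 4: 2052, 2056, …, 2212 — 41 in all.
Of these, 2100, 2200 are divisible by 100 but not 400, so not leap.
Leap years: 41 − 2 = 39.

39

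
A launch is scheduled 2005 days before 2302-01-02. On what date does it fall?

2296-07-06

Count 2005 days before January 2, 2302:
Day-of-year of July 6, 2296: 188.
Day-of-year of January 2, 2302: 2.
2296 has 366 days, so 366 − 188 = 178 days remain in 2296.
Full years: 2297: 365; 2298: 365; 2299: 365; 2300: 365; 2301: 365. Sum = 1825.
Total: 178 + 1825 + 2 = 2005 days.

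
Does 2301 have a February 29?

No

2301 is not a leap year.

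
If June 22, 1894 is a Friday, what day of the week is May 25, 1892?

Wednesday

Count forward from the earlier date (May 25, 1892) to the later (June 22, 1894):
May 25, 1892 → May 25, 1893: 365 days.
May 25, 1893 → May 25, 1894: 365 days.
May 1894: 31 − 25 = 6 days remain.
June 1–22, 1894: 22 days.
Residual: 28 days.
Total: 758 days.
758 mod 7 = 2, so 2 days before Friday is Wednesday.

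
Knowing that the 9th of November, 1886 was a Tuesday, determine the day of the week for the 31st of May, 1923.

Thursday

Day-of-year of November 9, 1886: 313.
Day-of-year of May 31, 1923: 151.
1886 has 365 days, so 365 − 313 = 52 days remain in 1886.
Full years 1887–1922: 28 common + 8 leap = 28×365 + 8×366 = 13148 days.
Total: 52 + 13148 + 151 = 13351 days.
13351 mod 7 = 2, so 2 days after Tuesday is Thursday.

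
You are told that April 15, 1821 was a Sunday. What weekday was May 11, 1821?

Friday

April 1821: 30 − 15 = 15 days remain.
May 1–11, 1821: 11 days.
Total: 15 + 11 = 26 days.
26 mod 7 = 5, so 5 days after Sunday is Friday.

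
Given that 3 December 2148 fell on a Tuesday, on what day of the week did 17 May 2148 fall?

Friday

Count forward from the earlier date (May 17, 2148) to the later (December 3, 2148):
May 2148: 31 − 17 = 14 days remain.
Then June (30), July (31), August (31), September (30), October (31), November (30): 30 + 31 + 31 + 30 + 31 + 30 = 183 days.
December 1–3, 2148: 3 days.
Total: 14 + 183 + 3 = 200 days.
200 mod 7 = 4, so 4 days before Tuesday is Friday.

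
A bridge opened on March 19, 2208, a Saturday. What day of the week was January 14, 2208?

Count forward from the earlier date (January 14, 2208) to the later (March 19, 2208):
January 2208: 31 − 14 = 17 days remain.
Then February 2208 (29): 29 days.
March 1–19, 2208: 19 days.
Total: 17 + 29 + 19 = 65 days.
65 mod 7 = 2, so 2 days before Saturday is Thursday.

Thursday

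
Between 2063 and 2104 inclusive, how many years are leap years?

10

Years divisible by 4 in [2063, 2104]: 2064, 2068, 2072, 2076, 2080, 2084, 2088, 2092, 2096, 2100, 2104.
Of these, 2100 is divisible by 100 but not 400, so not leap.
Leap years: 11 − 1 = 10.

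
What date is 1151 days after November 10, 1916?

January 5, 1920

Count 1151 days after November 10, 1916:
Day-of-year of November 10, 1916: 315.
Day-of-year of January 5, 1920: 5.
1916 has 366 days, so 366 − 315 = 51 days remain in 1916.
Full years: 1917: 365; 1918: 365; 1919: 365. Sum = 1095.
Total: 51 + 1095 + 5 = 1151 days.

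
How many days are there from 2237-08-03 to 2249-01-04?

4172

From August 3, 2237 to August 3, 2248: 11 years, of which 3 contain a Feb 29 — 8×365 + 3×366 = 4018 days.
August 2248: 31 − 3 = 28 days remain.
Then September (30), October (31), November (30), December (31): 30 + 31 + 30 + 31 = 122 days.
January 1–4, 2249: 4 days.
Residual: 154 days.
Total: 4172 days.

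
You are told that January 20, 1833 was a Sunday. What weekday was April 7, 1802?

Wednesday

Count forward from the earlier date (April 7, 1802) to the later (January 20, 1833):
Day-of-year of April 7, 1802: 97.
Day-of-year of January 20, 1833: 20.
1802 has 365 days, so 365 − 97 = 268 days remain in 1802.
Full years 1803–1832: 22 common + 8 leap = 22×365 + 8×366 = 10958 days.
Total: 268 + 10958 + 20 = 11246 days.
11246 mod 7 = 4, so 4 days before Sunday is Wednesday.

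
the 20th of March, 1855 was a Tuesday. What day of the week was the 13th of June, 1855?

March 1855: 31 − 20 = 11 days remain.
Then April (30), May (31): 30 + 31 = 61 days.
June 1–13, 1855: 13 days.
Total: 11 + 61 + 13 = 85 days.
85 mod 7 = 1, so 1 day after Tuesday is Wednesday.

Wednesday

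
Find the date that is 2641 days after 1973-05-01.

1980-07-24

Count 2641 days after May 1, 1973:
From May 1, 1973 to May 1, 1980: 7 years, of which 2 contain a Feb 29 — 5×365 + 2×366 = 2557 days.
May 1980: 31 − 1 = 30 days remain.
Then June (30): 30 days.
July 1–24, 1980: 24 days.
Residual: 84 days.
Total: 2641 days.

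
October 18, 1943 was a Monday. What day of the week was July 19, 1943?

Count forward from the earlier date (July 19, 1943) to the later (October 18, 1943):
July 1943: 31 − 19 = 12 days remain.
Then August (31), September (30): 31 + 30 = 61 days.
October 1–18, 1943: 18 days.
Total: 12 + 61 + 18 = 91 days.
91 is a multiple of 7, so July 19, 1943 falls on the same weekday: Monday.

Monday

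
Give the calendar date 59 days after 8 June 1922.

6 August 1922

Count 59 days after June 8, 1922:
June 1922: 30 − 8 = 22 days remain.
Then July (31): 31 days.
August 1–6, 1922: 6 days.
Total: 22 + 31 + 6 = 59 days.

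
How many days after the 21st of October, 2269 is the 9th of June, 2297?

From October 21, 2269 to October 21, 2296: 27 years, of which 7 contain a Feb 29 — 20×365 + 7×366 = 9862 days.
October 2296: 31 − 21 = 10 days remain.
Then November (30), December (31), January (31), February 2297 (28), March (31), April (30), May (31): 30 + 31 + 31 + 28 + 31 + 30 + 31 = 212 days.
June 1–9, 2297: 9 days.
Residual: 231 days.
Total: 10093 days.

10093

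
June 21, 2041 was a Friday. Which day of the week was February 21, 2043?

Saturday

Day-of-year of June 21, 2041: 172.
Day-of-year of February 21, 2043: 52.
2041 has 365 days, so 365 − 172 = 193 days remain in 2041.
Full years: 2042: 365. Sum = 365.
Total: 193 + 365 + 52 = 610 days.
610 mod 7 = 1, so 1 day after Friday is Saturday.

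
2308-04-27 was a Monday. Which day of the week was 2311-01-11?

April 27, 2308 → April 27, 2309: 365 days.
April 27, 2309 → April 27, 2310: 365 days.
April 2310: 30 − 27 = 3 days remain.
Then May (31), June (30), July (31), August (31), September (30), October (31), November (30), December (31): 31 + 30 + 31 + 31 + 30 + 31 + 30 + 31 = 245 days.
January 1–11, 2311: 11 days.
Residual: 259 days.
Total: 989 days.
989 mod 7 = 2, so 2 days after Monday is Wednesday.

Wednesday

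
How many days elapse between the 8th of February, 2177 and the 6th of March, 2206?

Day-of-year of February 8, 2177: 39.
Day-of-year of March 6, 2206: 65.
2177 has 365 days, so 365 − 39 = 326 days remain in 2177.
Full years 2178–2205: 22 common + 6 leap = 22×365 + 6×366 = 10226 days.
Total: 326 + 10226 + 65 = 10617 days.

10617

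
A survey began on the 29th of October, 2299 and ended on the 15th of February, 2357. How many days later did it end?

20928

Day-of-year of October 29, 2299: 302.
Day-of-year of February 15, 2357: 46.
2299 has 365 days, so 365 − 302 = 63 days remain in 2299.
Full years 2300–2356: 43 common + 14 leap = 43×365 + 14×366 = 20819 days.
Total: 63 + 20819 + 46 = 20928 days.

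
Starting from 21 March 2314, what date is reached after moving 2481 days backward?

5 June 2307

Count 2481 days before March 21, 2314:
June 5, 2307 → June 5, 2308: 366 days (2308 is a leap year).
June 5, 2308 → June 5, 2309: 365 days.
June 5, 2309 → June 5, 2310: 365 days.
June 5, 2310 → June 5, 2311: 365 days.
June 5, 2311 → June 5, 2312: 366 days (2312 is a leap year).
June 5, 2312 → June 5, 2313: 365 days.
June 2313: 30 − 5 = 25 days remain.
Then July (31), August (31), September (30), October (31), November (30), December (31), January (31), February 2314 (28): 31 + 31 + 30 + 31 + 30 + 31 + 31 + 28 = 243 days.
March 1–21, 2314: 21 days.
Residual: 289 days.
Total: 2481 days.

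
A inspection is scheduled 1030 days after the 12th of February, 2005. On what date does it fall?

the 9th of December, 2007

Count 1030 days after February 12, 2005:
February 2005: 28 − 12 = 16 days remain (2005 is not a leap year, so February has 28 days).
Then 33 full months totalling 1005 days.
December 1–9, 2007: 9 days.
Total: 16 + 1005 + 9 = 1030 days.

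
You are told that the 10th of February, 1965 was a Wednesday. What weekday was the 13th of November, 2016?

Sunday

From February 10, 1965 to February 10, 2016: 51 years, of which 12 contain a Feb 29 — 39×365 + 12×366 = 18627 days.
(2000 is a leap year (divisible by 400).)
February 2016: 29 − 10 = 19 days remain (2016 is a leap year, so February has 29 days).
Then March (31), April (30), May (31), June (30), July (31), August (31), September (30), October (31): 31 + 30 + 31 + 30 + 31 + 31 + 30 + 31 = 245 days.
November 1–13, 2016: 13 days.
Residual: 277 days.
Total: 18904 days.
18904 mod 7 = 4, so 4 days after Wednesday is Sunday.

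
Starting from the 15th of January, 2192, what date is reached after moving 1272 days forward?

the 10th of July, 2195

Count 1272 days after January 15, 2192:
January 15, 2192 → January 15, 2193: 366 days (2192 is a leap year).
January 15, 2193 → January 15, 2194: 365 days.
January 15, 2194 → January 15, 2195: 365 days.
January 2195: 31 − 15 = 16 days remain.
Then February 2195 (28), March (31), April (30), May (31), June (30): 28 + 31 + 30 + 31 + 30 = 150 days.
July 1–10, 2195: 10 days.
Residual: 176 days.
Total: 1272 days.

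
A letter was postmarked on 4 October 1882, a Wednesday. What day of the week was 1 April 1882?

Count forward from the earlier date (April 1, 1882) to the later (October 4, 1882):
April 1882: 30 − 1 = 29 days remain.
Then May (31), June (30), July (31), August (31), September (30): 31 + 30 + 31 + 31 + 30 = 153 days.
October 1–4, 1882: 4 days.
Total: 29 + 153 + 4 = 186 days.
186 mod 7 = 4, so 4 days before Wednesday is Saturday.

Saturday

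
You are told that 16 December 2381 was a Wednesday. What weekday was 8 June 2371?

Tuesday

Count forward from the earlier date (June 8, 2371) to the later (December 16, 2381):
Day-of-year of June 8, 2371: 159.
Day-of-year of December 16, 2381: 350.
2371 has 365 days, so 365 − 159 = 206 days remain in 2371.
Full years 2372–2380: 6 common + 3 leap = 6×365 + 3×366 = 3288 days.
Total: 206 + 3288 + 350 = 3844 days.
3844 mod 7 = 1, so 1 day before Wednesday is Tuesday.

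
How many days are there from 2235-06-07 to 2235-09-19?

June 2235: 30 − 7 = 23 days remain.
Then July (31), August (31): 31 + 31 = 62 days.
September 1–19, 2235: 19 days.
Total: 23 + 62 + 19 = 104 days.

104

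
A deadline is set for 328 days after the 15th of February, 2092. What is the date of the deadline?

the 8th of January, 2093

Count 328 days after February 15, 2092:
Day-of-year of February 15, 2092: 46.
Day-of-year of January 8, 2093: 8.
2092 has 366 days, so 366 − 46 = 320 days remain in 2092.
Total: 320 + 8 = 328 days.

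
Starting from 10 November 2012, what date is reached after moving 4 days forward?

14 November 2012

Count 4 days after November 10, 2012:
Within November 2012: 14 − 10 = 4 days.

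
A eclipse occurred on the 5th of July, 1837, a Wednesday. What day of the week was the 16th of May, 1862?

From July 5, 1837 to July 5, 1861: 24 years, of which 6 contain a Feb 29 — 18×365 + 6×366 = 8766 days.
July 1861: 31 − 5 = 26 days remain.
Then 9 full months totalling 273 days.
May 1–16, 1862: 16 days.
Residual: 315 days.
Total: 9081 days.
9081 mod 7 = 2, so 2 days after Wednesday is Friday.

Friday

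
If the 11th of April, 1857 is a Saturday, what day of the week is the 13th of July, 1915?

Tuesday

From April 11, 1857 to April 11, 1915: 58 years, of which 13 contain a Feb 29 — 45×365 + 13×366 = 21183 days.
(1900 is not a leap year (divisible by 100 but not 400).)
April 1915: 30 − 11 = 19 days remain.
Then May (31), June (30): 31 + 30 = 61 days.
July 1–13, 1915: 13 days.
Residual: 93 days.
Total: 21276 days.
21276 mod 7 = 3, so 3 days after Saturday is Tuesday.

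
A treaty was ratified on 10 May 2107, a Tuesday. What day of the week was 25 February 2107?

Count forward from the earlier date (February 25, 2107) to the later (May 10, 2107):
February 2107: 28 − 25 = 3 days remain (2107 is not a leap year, so February has 28 days).
Then March (31), April (30): 31 + 30 = 61 days.
May 1–10, 2107: 10 days.
Total: 3 + 61 + 10 = 74 days.
74 mod 7 = 4, so 4 days before Tuesday is Friday.

Friday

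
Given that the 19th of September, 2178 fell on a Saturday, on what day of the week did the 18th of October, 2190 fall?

Monday

Day-of-year of September 19, 2178: 262.
Day-of-year of October 18, 2190: 291.
2178 has 365 days, so 365 − 262 = 103 days remain in 2178.
Full years 2179–2189: 8 common + 3 leap = 8×365 + 3×366 = 4018 days.
Total: 103 + 4018 + 291 = 4412 days.
4412 mod 7 = 2, so 2 days after Saturday is Monday.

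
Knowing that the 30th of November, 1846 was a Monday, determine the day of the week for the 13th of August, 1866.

Day-of-year of November 30, 1846: 334.
Day-of-year of August 13, 1866: 225.
1846 has 365 days, so 365 − 334 = 31 days remain in 1846.
Full years 1847–1865: 14 common + 5 leap = 14×365 + 5×366 = 6940 days.
Total: 31 + 6940 + 225 = 7196 days.
7196 is a multiple of 7, so the 13th of August, 1866 falls on the same weekday: Monday.

Monday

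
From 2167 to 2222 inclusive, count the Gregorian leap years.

13

Years divisible by 4: 2168, 2172, …, 2220 — 14 in all.
Of these, 2200 is divisible by 100 but not 400, so not leap.
Leap years: 14 − 1 = 13.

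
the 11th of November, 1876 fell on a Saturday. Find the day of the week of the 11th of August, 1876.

Count forward from the earlier date (August 11, 1876) to the later (November 11, 1876):
August 1876: 31 − 11 = 20 days remain.
Then September (30), October (31): 30 + 31 = 61 days.
November 1–11, 1876: 11 days.
Total: 20 + 61 + 11 = 92 days.
92 mod 7 = 1, so 1 day before Saturday is Friday.

Friday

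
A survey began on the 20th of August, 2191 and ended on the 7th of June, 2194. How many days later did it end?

1022

August 20, 2191 → August 20, 2192: 366 days (2192 is a leap year).
August 20, 2192 → August 20, 2193: 365 days.
August 2193: 31 − 20 = 11 days remain.
Then 9 full months totalling 273 days.
June 1–7, 2194: 7 days.
Residual: 291 days.
Total: 1022 days.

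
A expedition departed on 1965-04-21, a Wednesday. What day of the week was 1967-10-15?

Sunday

April 1965: 30 − 21 = 9 days remain.
Then 29 full months totalling 883 days.
October 1–15, 1967: 15 days.
Total: 9 + 883 + 15 = 907 days.
907 mod 7 = 4, so 4 days after Wednesday is Sunday.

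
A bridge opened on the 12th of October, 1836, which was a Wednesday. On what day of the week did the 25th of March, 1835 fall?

Count forward from the earlier date (March 25, 1835) to the later (October 12, 1836):
March 1835: 31 − 25 = 6 days remain.
Then 18 full months totalling 549 days.
October 1–12, 1836: 12 days.
Total: 6 + 549 + 12 = 567 days.
567 is a multiple of 7, so the 25th of March, 1835 falls on the same weekday: Wednesday.

Wednesday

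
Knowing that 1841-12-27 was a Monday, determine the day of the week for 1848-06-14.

Wednesday

December 27, 1841 → December 27, 1842: 365 days.
December 27, 1842 → December 27, 1843: 365 days.
December 27, 1843 → December 27, 1844: 366 days (1844 is a leap year).
December 27, 1844 → December 27, 1845: 365 days.
December 27, 1845 → December 27, 1846: 365 days.
December 27, 1846 → December 27, 1847: 365 days.
December 1847: 31 − 27 = 4 days remain.
Then January (31), February 1848 (29), March (31), April (30), May (31): 31 + 29 + 31 + 30 + 31 = 152 days.
June 1–14, 1848: 14 days.
Residual: 170 days.
Total: 2361 days.
2361 mod 7 = 2, so 2 days after Monday is Wednesday.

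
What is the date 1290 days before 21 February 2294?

11 August 2290

Count 1290 days before February 21, 2294:
Day-of-year of August 11, 2290: 223.
Day-of-year of February 21, 2294: 52.
2290 has 365 days, so 365 − 223 = 142 days remain in 2290.
Full years: 2291: 365; 2292: 366; 2293: 365. Sum = 1096.
Total: 142 + 1096 + 52 = 1290 days.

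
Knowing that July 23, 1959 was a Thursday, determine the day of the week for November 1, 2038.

Monday

From July 23, 1959 to July 23, 2038: 79 years, of which 20 contain a Feb 29 — 59×365 + 20×366 = 28855 days.
(2000 is a leap year (divisible by 400).)
July 2038: 31 − 23 = 8 days remain.
Then August (31), September (30), October (31): 31 + 30 + 31 = 92 days.
November 1, 2038: 1 day.
Residual: 101 days.
Total: 28956 days.
28956 mod 7 = 4, so 4 days after Thursday is Monday.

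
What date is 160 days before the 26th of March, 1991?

the 17th of October, 1990

Count 160 days before March 26, 1991:
October 1990: 31 − 17 = 14 days remain.
Then November (30), December (31), January (31), February 1991 (28): 30 + 31 + 31 + 28 = 120 days.
March 1–26, 1991: 26 days.
Total: 14 + 120 + 26 = 160 days.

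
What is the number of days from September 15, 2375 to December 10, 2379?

1547

Day-of-year of September 15, 2375: 258.
Day-of-year of December 10, 2379: 344.
2375 has 365 days, so 365 − 258 = 107 days remain in 2375.
Full years: 2376: 366; 2377: 365; 2378: 365. Sum = 1096.
Total: 107 + 1096 + 344 = 1547 days.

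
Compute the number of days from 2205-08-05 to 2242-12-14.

From August 5, 2205 to August 5, 2242: 37 years, of which 9 contain a Feb 29 — 28×365 + 9×366 = 13514 days.
August 2242: 31 − 5 = 26 days remain.
Then September (30), October (31), November (30): 30 + 31 + 30 = 91 days.
December 1–14, 2242: 14 days.
Residual: 131 days.
Total: 13645 days.

13645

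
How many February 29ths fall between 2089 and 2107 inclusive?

3

Years divisible by 4 in [2089, 2107]: 2092, 2096, 2100, 2104.
Of these, 2100 is divisible by 100 but not 400, so not leap.
Leap years: 4 − 1 = 3.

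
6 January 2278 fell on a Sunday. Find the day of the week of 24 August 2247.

Count forward from the earlier date (August 24, 2247) to the later (January 6, 2278):
Day-of-year of August 24, 2247: 236.
Day-of-year of January 6, 2278: 6.
2247 has 365 days, so 365 − 236 = 129 days remain in 2247.
Full years 2248–2277: 22 common + 8 leap = 22×365 + 8×366 = 10958 days.
Total: 129 + 10958 + 6 = 11093 days.
11093 mod 7 = 5, so 5 days before Sunday is Tuesday.

Tuesday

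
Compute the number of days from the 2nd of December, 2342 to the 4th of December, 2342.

Within December 2342: 4 − 2 = 2 days.

2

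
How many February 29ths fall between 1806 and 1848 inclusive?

11

Years divisible by 4 in [1806, 1848]: 1808, 1812, 1816, 1820, 1824, 1828, 1832, 1836, 1840, 1844, 1848.
No century exceptions apply. Count: 11.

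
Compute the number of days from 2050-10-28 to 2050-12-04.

37

October 2050: 31 − 28 = 3 days remain.
Then November (30): 30 days.
December 1–4, 2050: 4 days.
Total: 3 + 30 + 4 = 37 days.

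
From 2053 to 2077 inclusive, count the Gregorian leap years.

6

Years divisible by 4 in [2053, 2077]: 2056, 2060, 2064, 2068, 2072, 2076.
No century exceptions apply. Count: 6.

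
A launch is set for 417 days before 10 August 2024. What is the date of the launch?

20 June 2023

Count 417 days before August 10, 2024:
June 20, 2023 → June 20, 2024: 366 days (2024 is a leap year).
June 2024: 30 − 20 = 10 days remain.
Then July (31): 31 days.
August 1–10, 2024: 10 days.
Residual: 51 days.
Total: 417 days.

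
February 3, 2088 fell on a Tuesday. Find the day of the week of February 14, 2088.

Within February 2088: 14 − 3 = 11 days.
11 mod 7 = 4, so 4 days after Tuesday is Saturday.

Saturday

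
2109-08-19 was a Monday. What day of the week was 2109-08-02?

Friday

Count forward from the earlier date (August 2, 2109) to the later (August 19, 2109):
Within August 2109: 19 − 2 = 17 days.
17 mod 7 = 3, so 3 days before Monday is Friday.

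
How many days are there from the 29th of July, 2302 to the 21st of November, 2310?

From July 29, 2302 to July 29, 2310: 8 years, of which 2 contain a Feb 29 — 6×365 + 2×366 = 2922 days.
July 2310: 31 − 29 = 2 days remain.
Then August (31), September (30), October (31): 31 + 30 + 31 = 92 days.
November 1–21, 2310: 21 days.
Residual: 115 days.
Total: 3037 days.

3037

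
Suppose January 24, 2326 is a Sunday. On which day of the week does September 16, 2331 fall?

Wednesday

Day-of-year of January 24, 2326: 24.
Day-of-year of September 16, 2331: 259.
2326 has 365 days, so 365 − 24 = 341 days remain in 2326.
Full years: 2327: 365; 2328: 366; 2329: 365; 2330: 365. Sum = 1461.
Total: 341 + 1461 + 259 = 2061 days.
2061 mod 7 = 3, so 3 days after Sunday is Wednesday.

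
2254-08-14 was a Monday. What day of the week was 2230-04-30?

Count forward from the earlier date (April 30, 2230) to the later (August 14, 2254):
From April 30, 2230 to April 30, 2254: 24 years, of which 6 contain a Feb 29 — 18×365 + 6×366 = 8766 days.
April 2254: 30 − 30 = 0 days remain.
Then May (31), June (30), July (31): 31 + 30 + 31 = 92 days.
August 1–14, 2254: 14 days.
Residual: 106 days.
Total: 8872 days.
8872 mod 7 = 3, so 3 days before Monday is Friday.

Friday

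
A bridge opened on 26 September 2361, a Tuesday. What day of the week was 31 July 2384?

Tuesday

From September 26, 2361 to September 26, 2383: 22 years, of which 5 contain a Feb 29 — 17×365 + 5×366 = 8035 days.
September 2383: 30 − 26 = 4 days remain.
Then 9 full months totalling 274 days.
July 1–31, 2384: 31 days.
Residual: 309 days.
Total: 8344 days.
8344 is a multiple of 7, so 31 July 2384 falls on the same weekday: Tuesday.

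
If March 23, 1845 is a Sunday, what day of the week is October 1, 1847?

Day-of-year of March 23, 1845: 82.
Day-of-year of October 1, 1847: 274.
1845 has 365 days, so 365 − 82 = 283 days remain in 1845.
Full years: 1846: 365. Sum = 365.
Total: 283 + 365 + 274 = 922 days.
922 mod 7 = 5, so 5 days after Sunday is Friday.

Friday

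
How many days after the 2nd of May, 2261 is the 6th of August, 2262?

May 2, 2261 → May 2, 2262: 365 days.
May 2262: 31 − 2 = 29 days remain.
Then June (30), July (31): 30 + 31 = 61 days.
August 1–6, 2262: 6 days.
Residual: 96 days.
Total: 461 days.

461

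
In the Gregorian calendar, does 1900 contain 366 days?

1900 is not a leap year (divisible by 100 but not 400).

No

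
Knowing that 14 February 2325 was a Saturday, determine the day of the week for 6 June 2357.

From February 14, 2325 to February 14, 2357: 32 years, of which 8 contain a Feb 29 — 24×365 + 8×366 = 11688 days.
February 2357: 28 − 14 = 14 days remain (2357 is not a leap year, so February has 28 days).
Then March (31), April (30), May (31): 31 + 30 + 31 = 92 days.
June 1–6, 2357: 6 days.
Residual: 112 days.
Total: 11800 days.
11800 mod 7 = 5, so 5 days after Saturday is Thursday.

Thursday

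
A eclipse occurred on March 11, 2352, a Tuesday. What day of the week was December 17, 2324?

Count forward from the earlier date (December 17, 2324) to the later (March 11, 2352):
Day-of-year of December 17, 2324: 352.
Day-of-year of March 11, 2352: 71.
2324 has 366 days, so 366 − 352 = 14 days remain in 2324.
Full years 2325–2351: 21 common + 6 leap = 21×365 + 6×366 = 9861 days.
Total: 14 + 9861 + 71 = 9946 days.
9946 mod 7 = 6, so 6 days before Tuesday is Wednesday.

Wednesday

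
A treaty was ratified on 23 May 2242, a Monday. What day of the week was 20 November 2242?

Sunday

May 2242: 31 − 23 = 8 days remain.
Then June (30), July (31), August (31), September (30), October (31): 30 + 31 + 31 + 30 + 31 = 153 days.
November 1–20, 2242: 20 days.
Total: 8 + 153 + 20 = 181 days.
181 mod 7 = 6, so 6 days after Monday is Sunday.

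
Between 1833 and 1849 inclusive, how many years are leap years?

Years divisible by 4 in [1833, 1849]: 1836, 1840, 1844, 1848.
No century exceptions apply. Count: 4.

4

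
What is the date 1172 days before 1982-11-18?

1979-09-03

Count 1172 days before November 18, 1982:
Day-of-year of September 3, 1979: 246.
Day-of-year of November 18, 1982: 322.
1979 has 365 days, so 365 − 246 = 119 days remain in 1979.
Full years: 1980: 366; 1981: 365. Sum = 731.
Total: 119 + 731 + 322 = 1172 days.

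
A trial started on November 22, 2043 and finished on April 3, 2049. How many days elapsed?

1959

Day-of-year of November 22, 2043: 326.
Day-of-year of April 3, 2049: 93.
2043 has 365 days, so 365 − 326 = 39 days remain in 2043.
Full years: 2044: 366; 2045: 365; 2046: 365; 2047: 365; 2048: 366. Sum = 1827.
Total: 39 + 1827 + 93 = 1959 days.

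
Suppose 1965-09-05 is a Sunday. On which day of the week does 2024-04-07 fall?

Day-of-year of September 5, 1965: 248.
Day-of-year of April 7, 2024: 98.
1965 has 365 days, so 365 − 248 = 117 days remain in 1965.
Full years 1966–2023: 44 common + 14 leap = 44×365 + 14×366 = 21184 days.
Total: 117 + 21184 + 98 = 21399 days.
21399 is a multiple of 7, so 2024-04-07 falls on the same weekday: Sunday.

Sunday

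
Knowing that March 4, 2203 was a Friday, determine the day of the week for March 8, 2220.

Wednesday

From March 4, 2203 to March 4, 2220: 17 years, of which 5 contain a Feb 29 — 12×365 + 5×366 = 6210 days.
Within March 2220: 8 − 4 = 4 days.
Total: 6214 days.
6214 mod 7 = 5, so 5 days after Friday is Wednesday.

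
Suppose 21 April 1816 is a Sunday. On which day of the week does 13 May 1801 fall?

Count forward from the earlier date (May 13, 1801) to the later (April 21, 1816):
Day-of-year of May 13, 1801: 133.
Day-of-year of April 21, 1816: 112.
1801 has 365 days, so 365 − 133 = 232 days remain in 1801.
Full years 1802–1815: 11 common + 3 leap = 11×365 + 3×366 = 5113 days.
Total: 232 + 5113 + 112 = 5457 days.
5457 mod 7 = 4, so 4 days before Sunday is Wednesday.

Wednesday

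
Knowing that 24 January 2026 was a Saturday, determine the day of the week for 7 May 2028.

Sunday

January 2026: 31 − 24 = 7 days remain.
Then 27 full months totalling 820 days.
May 1–7, 2028: 7 days.
Total: 7 + 820 + 7 = 834 days.
834 mod 7 = 1, so 1 day after Saturday is Sunday.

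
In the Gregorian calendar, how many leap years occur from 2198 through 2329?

Years divisible by 4: 2200, 2204, …, 2328 — 33 in all.
Of these, 2200, 2300 are divisible by 100 but not 400, so not leap.
Leap years: 33 − 2 = 31.

31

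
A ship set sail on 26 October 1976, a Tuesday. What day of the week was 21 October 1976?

Thursday

Count forward from the earlier date (October 21, 1976) to the later (October 26, 1976):
Within October 1976: 26 − 21 = 5 days.
5 mod 7 = 5, so 5 days before Tuesday is Thursday.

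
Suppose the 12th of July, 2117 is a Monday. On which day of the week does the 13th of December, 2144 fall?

Day-of-year of July 12, 2117: 193.
Day-of-year of December 13, 2144: 348.
2117 has 365 days, so 365 − 193 = 172 days remain in 2117.
Full years 2118–2143: 20 common + 6 leap = 20×365 + 6×366 = 9496 days.
Total: 172 + 9496 + 348 = 10016 days.
10016 mod 7 = 6, so 6 days after Monday is Sunday.

Sunday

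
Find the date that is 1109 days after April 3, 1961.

April 16, 1964

Count 1109 days after April 3, 1961:
Day-of-year of April 3, 1961: 93.
Day-of-year of April 16, 1964: 107.
1961 has 365 days, so 365 − 93 = 272 days remain in 1961.
Full years: 1962: 365; 1963: 365. Sum = 730.
Total: 272 + 730 + 107 = 1109 days.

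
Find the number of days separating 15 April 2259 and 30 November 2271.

Day-of-year of April 15, 2259: 105.
Day-of-year of November 30, 2271: 334.
2259 has 365 days, so 365 − 105 = 260 days remain in 2259.
Full years 2260–2270: 8 common + 3 leap = 8×365 + 3×366 = 4018 days.
Total: 260 + 4018 + 334 = 4612 days.

4612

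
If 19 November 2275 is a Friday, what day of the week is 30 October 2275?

Count forward from the earlier date (October 30, 2275) to the later (November 19, 2275):
October 2275: 31 − 30 = 1 day remains.
November 1–19, 2275: 19 days.
Total: 1 + 19 = 20 days.
20 mod 7 = 6, so 6 days before Friday is Saturday.

Saturday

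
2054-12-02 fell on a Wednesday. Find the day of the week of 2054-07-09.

Count forward from the earlier date (July 9, 2054) to the later (December 2, 2054):
July 2054: 31 − 9 = 22 days remain.
Then August (31), September (30), October (31), November (30): 31 + 30 + 31 + 30 = 122 days.
December 1–2, 2054: 2 days.
Total: 22 + 122 + 2 = 146 days.
146 mod 7 = 6, so 6 days before Wednesday is Thursday.

Thursday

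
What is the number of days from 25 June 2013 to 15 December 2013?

June 2013: 30 − 25 = 5 days remain.
Then July (31), August (31), September (30), October (31), November (30): 31 + 31 + 30 + 31 + 30 = 153 days.
December 1–15, 2013: 15 days.
Total: 5 + 153 + 15 = 173 days.

173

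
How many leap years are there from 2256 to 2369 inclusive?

28

Years divisible by 4: 2256, 2260, …, 2368 — 29 in all.
Of these, 2300 is divisible by 100 but not 400, so not leap.
Leap years: 29 − 1 = 28.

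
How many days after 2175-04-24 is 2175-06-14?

51

April 2175: 30 − 24 = 6 days remain.
Then May (31): 31 days.
June 1–14, 2175: 14 days.
Total: 6 + 31 + 14 = 51 days.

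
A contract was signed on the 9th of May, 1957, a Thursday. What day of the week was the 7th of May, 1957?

Tuesday

Count forward from the earlier date (May 7, 1957) to the later (May 9, 1957):
Within May 1957: 9 − 7 = 2 days.
2 mod 7 = 2, so 2 days before Thursday is Tuesday.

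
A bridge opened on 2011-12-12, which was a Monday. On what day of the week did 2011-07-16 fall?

Saturday

Count forward from the earlier date (July 16, 2011) to the later (December 12, 2011):
July 2011: 31 − 16 = 15 days remain.
Then August (31), September (30), October (31), November (30): 31 + 30 + 31 + 30 = 122 days.
December 1–12, 2011: 12 days.
Total: 15 + 122 + 12 = 149 days.
149 mod 7 = 2, so 2 days before Monday is Saturday.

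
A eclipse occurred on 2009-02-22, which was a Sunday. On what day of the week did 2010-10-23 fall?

Day-of-year of February 22, 2009: 53.
Day-of-year of October 23, 2010: 296.
2009 has 365 days, so 365 − 53 = 312 days remain in 2009.
Total: 312 + 296 = 608 days.
608 mod 7 = 6, so 6 days after Sunday is Saturday.

Saturday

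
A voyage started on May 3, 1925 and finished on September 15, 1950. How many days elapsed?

9266

From May 3, 1925 to May 3, 1950: 25 years, of which 6 contain a Feb 29 — 19×365 + 6×366 = 9131 days.
May 1950: 31 − 3 = 28 days remain.
Then June (30), July (31), August (31): 30 + 31 + 31 = 92 days.
September 1–15, 1950: 15 days.
Residual: 135 days.
Total: 9266 days.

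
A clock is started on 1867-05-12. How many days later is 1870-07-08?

1153

Day-of-year of May 12, 1867: 132.
Day-of-year of July 8, 1870: 189.
1867 has 365 days, so 365 − 132 = 233 days remain in 1867.
Full years: 1868: 366; 1869: 365. Sum = 731.
Total: 233 + 731 + 189 = 1153 days.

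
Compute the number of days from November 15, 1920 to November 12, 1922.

727

November 15, 1920 → November 15, 1921: 365 days.
November 1921: 30 − 15 = 15 days remain.
Then 11 full months totalling 335 days.
November 1–12, 1922: 12 days.
Residual: 362 days.
Total: 727 days.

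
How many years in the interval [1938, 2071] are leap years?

33

Years divisible by 4: 1940, 1944, …, 2068 — 33 in all.
2000 is divisible by 400, so still leap.
No century exceptions apply. Count: 33.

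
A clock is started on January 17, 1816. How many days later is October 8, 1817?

630

January 17, 1816 → January 17, 1817: 366 days (1816 is a leap year).
January 1817: 31 − 17 = 14 days remain.
Then February 1817 (28), March (31), April (30), May (31), June (30), July (31), August (31), September (30): 28 + 31 + 30 + 31 + 30 + 31 + 31 + 30 = 242 days.
October 1–8, 1817: 8 days.
Residual: 264 days.
Total: 630 days.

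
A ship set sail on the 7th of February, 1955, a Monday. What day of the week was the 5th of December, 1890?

Friday

Count forward from the earlier date (December 5, 1890) to the later (February 7, 1955):
Day-of-year of December 5, 1890: 339.
Day-of-year of February 7, 1955: 38.
1890 has 365 days, so 365 − 339 = 26 days remain in 1890.
Full years 1891–1954: 49 common + 15 leap = 49×365 + 15×366 = 23375 days.
Total: 26 + 23375 + 38 = 23439 days.
23439 mod 7 = 3, so 3 days before Monday is Friday.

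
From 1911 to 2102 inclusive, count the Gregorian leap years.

47

Years divisible by 4: 1912, 1916, …, 2100 — 48 in all.
Of these, 2100 is divisible by 100 but not 400, so not leap.
2000 is divisible by 400, so still leap.
Leap years: 48 − 1 = 47.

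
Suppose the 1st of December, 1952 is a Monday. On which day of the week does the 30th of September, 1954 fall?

Day-of-year of December 1, 1952: 336.
Day-of-year of September 30, 1954: 273.
1952 has 366 days, so 366 − 336 = 30 days remain in 1952.
Full years: 1953: 365. Sum = 365.
Total: 30 + 365 + 273 = 668 days.
668 mod 7 = 3, so 3 days after Monday is Thursday.

Thursday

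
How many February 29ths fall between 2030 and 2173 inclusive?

Years divisible by 4: 2032, 2036, …, 2172 — 36 in all.
Of these, 2100 is divisible by 100 but not 400, so not leap.
Leap years: 36 − 1 = 35.

35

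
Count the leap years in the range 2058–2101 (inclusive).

Years divisible by 4 in [2058, 2101]: 2060, 2064, 2068, 2072, 2076, 2080, 2084, 2088, 2092, 2096, 2100.
Of these, 2100 is divisible by 100 but not 400, so not leap.
Leap years: 11 − 1 = 10.

10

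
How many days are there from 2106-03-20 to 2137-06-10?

11405

Day-of-year of March 20, 2106: 79.
Day-of-year of June 10, 2137: 161.
2106 has 365 days, so 365 − 79 = 286 days remain in 2106.
Full years 2107–2136: 22 common + 8 leap = 22×365 + 8×366 = 10958 days.
Total: 286 + 10958 + 161 = 11405 days.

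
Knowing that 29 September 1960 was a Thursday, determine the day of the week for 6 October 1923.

Count forward from the earlier date (October 6, 1923) to the later (September 29, 1960):
From October 6, 1923 to October 6, 1959: 36 years, of which 9 contain a Feb 29 — 27×365 + 9×366 = 13149 days.
October 1959: 31 − 6 = 25 days remain.
Then 10 full months totalling 305 days.
September 1–29, 1960: 29 days.
Residual: 359 days.
Total: 13508 days.
13508 mod 7 = 5, so 5 days before Thursday is Saturday.

Saturday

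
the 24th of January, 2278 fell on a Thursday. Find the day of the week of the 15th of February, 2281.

Day-of-year of January 24, 2278: 24.
Day-of-year of February 15, 2281: 46.
2278 has 365 days, so 365 − 24 = 341 days remain in 2278.
Full years: 2279: 365; 2280: 366. Sum = 731.
Total: 341 + 731 + 46 = 1118 days.
1118 mod 7 = 5, so 5 days after Thursday is Tuesday.

Tuesday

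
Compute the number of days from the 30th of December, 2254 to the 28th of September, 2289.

12691

Day-of-year of December 30, 2254: 364.
Day-of-year of September 28, 2289: 271.
2254 has 365 days, so 365 − 364 = 1 days remain in 2254.
Full years 2255–2288: 25 common + 9 leap = 25×365 + 9×366 = 12419 days.
Total: 1 + 12419 + 271 = 12691 days.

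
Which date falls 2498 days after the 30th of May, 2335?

the 1st of April, 2342

Count 2498 days after May 30, 2335:
Day-of-year of May 30, 2335: 150.
Day-of-year of April 1, 2342: 91.
2335 has 365 days, so 365 − 150 = 215 days remain in 2335.
Full years: 2336: 366; 2337: 365; 2338: 365; 2339: 365; 2340: 366; 2341: 365. Sum = 2192.
Total: 215 + 2192 + 91 = 2498 days.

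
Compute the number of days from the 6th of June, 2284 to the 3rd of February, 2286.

June 6, 2284 → June 6, 2285: 365 days.
June 2285: 30 − 6 = 24 days remain.
Then July (31), August (31), September (30), October (31), November (30), December (31), January (31): 31 + 31 + 30 + 31 + 30 + 31 + 31 = 215 days.
February 1–3, 2286: 3 days (2286 is not a leap year).
Residual: 242 days.
Total: 607 days.

607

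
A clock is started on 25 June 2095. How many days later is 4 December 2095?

162

June 2095: 30 − 25 = 5 days remain.
Then July (31), August (31), September (30), October (31), November (30): 31 + 31 + 30 + 31 + 30 = 153 days.
December 1–4, 2095: 4 days.
Total: 5 + 153 + 4 = 162 days.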